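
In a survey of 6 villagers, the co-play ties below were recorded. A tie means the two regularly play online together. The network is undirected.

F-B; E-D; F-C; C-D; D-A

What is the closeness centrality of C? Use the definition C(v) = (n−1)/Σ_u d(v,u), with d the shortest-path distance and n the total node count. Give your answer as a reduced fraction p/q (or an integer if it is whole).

5/8

Distances from C: A:2, B:2, D:1, E:2, F:1. Sum = 8.
n = 6, so closeness = 5/8.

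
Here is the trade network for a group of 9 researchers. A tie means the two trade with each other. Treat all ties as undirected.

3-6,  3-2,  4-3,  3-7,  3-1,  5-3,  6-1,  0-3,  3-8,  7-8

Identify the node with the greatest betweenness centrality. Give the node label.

3

Unnormalized betweenness of each node: 0:0, 1:0, 2:0, 3:26, 4:0, 5:0, 6:0, 7:0, 8:0.
3 has the largest value, 26, making it the main broker — the node through which the most shortest paths run.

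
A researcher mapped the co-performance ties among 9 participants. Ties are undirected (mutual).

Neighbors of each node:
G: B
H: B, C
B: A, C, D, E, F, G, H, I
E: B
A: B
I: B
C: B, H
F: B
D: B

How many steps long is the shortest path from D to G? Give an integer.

One shortest route is D – B – G, which uses 2 edges, and D and G are not directly tied, so nothing shorter exists. So d(D,G) = 2.

2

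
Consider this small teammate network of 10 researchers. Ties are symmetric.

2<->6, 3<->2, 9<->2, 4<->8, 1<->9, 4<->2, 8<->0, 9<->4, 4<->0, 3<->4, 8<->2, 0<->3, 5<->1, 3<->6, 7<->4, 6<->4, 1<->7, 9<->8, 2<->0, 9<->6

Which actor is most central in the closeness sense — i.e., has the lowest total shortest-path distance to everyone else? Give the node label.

4

Farness (sum of distances to all others) for each node — 0:17, 1:17, 2:13, 3:17, 4:12, 5:25, 6:15, 7:16, 8:15, 9:13.
The smallest farness is 12, for 4, so 4 has the highest closeness.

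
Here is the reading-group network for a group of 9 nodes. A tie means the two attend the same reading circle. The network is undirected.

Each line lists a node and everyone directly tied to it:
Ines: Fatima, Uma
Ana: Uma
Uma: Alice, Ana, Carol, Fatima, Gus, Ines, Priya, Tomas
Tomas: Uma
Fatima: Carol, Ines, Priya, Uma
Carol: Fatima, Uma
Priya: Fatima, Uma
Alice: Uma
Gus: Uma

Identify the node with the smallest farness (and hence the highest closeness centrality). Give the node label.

Uma

Farness (sum of distances to all others) for each node — Alice:15, Ana:15, Carol:14, Fatima:12, Gus:15, Ines:14, Priya:14, Tomas:15, Uma:8.
The smallest farness is 8, for Uma, so Uma has the highest closeness.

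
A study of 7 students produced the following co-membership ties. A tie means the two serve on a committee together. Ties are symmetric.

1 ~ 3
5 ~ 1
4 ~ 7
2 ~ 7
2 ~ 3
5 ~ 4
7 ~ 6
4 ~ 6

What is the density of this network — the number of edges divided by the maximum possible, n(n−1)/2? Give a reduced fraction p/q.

There are 8 edges and 7 nodes, so the maximum possible is C(7,2) = 21.
Density = 8/21.

8/21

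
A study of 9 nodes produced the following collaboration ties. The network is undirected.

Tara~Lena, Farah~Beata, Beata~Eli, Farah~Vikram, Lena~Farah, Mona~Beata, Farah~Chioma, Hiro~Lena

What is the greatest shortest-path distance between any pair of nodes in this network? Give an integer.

Eccentricity of each node (its greatest distance to any other): Beata:3, Chioma:3, Eli:4, Farah:2, Hiro:4, Lena:3, Mona:4, Tara:4, Vikram:3.
The maximum eccentricity is 4, realized for instance by the pair Hiro–Mona via Hiro – Lena – Farah – Beata – Mona. So the diameter is 4.

4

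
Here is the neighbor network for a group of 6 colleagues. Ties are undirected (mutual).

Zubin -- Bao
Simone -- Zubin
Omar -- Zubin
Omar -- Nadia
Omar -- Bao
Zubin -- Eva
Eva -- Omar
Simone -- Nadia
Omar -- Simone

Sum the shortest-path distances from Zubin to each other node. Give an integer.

Distances from Zubin: Bao:1, Eva:1, Nadia:2, Omar:1, Simone:1.
Sum = 1 + 1 + 2 + 1 + 1 = 6.

6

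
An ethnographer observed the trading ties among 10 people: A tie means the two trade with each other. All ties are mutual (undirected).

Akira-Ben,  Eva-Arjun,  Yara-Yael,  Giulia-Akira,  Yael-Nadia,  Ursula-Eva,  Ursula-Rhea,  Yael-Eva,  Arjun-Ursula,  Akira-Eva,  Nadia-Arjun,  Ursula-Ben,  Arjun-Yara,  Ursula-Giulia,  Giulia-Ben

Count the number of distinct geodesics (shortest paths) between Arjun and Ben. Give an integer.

1

The shortest distance is 2, and the only length-2 path is Arjun–Ursula–Ben. So there is exactly 1 shortest path.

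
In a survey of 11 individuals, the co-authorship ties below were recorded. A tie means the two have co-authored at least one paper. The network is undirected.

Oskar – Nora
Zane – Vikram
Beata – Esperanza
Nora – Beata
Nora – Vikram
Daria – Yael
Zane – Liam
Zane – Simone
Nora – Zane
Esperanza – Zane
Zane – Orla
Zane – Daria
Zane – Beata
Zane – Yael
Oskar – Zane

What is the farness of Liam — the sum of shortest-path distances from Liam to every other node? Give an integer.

19

Distances from Liam: Beata:2, Daria:2, Esperanza:2, Nora:2, Orla:2, Oskar:2, Simone:2, Vikram:2, Yael:2, Zane:1.
Sum = 2 + 2 + 2 + 2 + 2 + 2 + 2 + 2 + 2 + 1 = 19.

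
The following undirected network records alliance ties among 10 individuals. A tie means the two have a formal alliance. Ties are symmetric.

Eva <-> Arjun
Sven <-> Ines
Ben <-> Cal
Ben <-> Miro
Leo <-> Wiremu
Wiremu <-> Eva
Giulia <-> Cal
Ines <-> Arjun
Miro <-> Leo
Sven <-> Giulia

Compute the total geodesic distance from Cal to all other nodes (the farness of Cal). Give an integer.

Distances from Cal: Arjun:4, Ben:1, Eva:5, Giulia:1, Ines:3, Leo:3, Miro:2, Sven:2, Wiremu:4.
Sum = 4 + 1 + 5 + 1 + 3 + 3 + 2 + 2 + 4 = 25.

25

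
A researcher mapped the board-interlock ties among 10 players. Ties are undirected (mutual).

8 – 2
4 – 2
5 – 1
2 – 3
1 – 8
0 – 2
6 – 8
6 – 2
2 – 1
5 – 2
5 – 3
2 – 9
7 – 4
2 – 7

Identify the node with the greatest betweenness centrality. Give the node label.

2

Unnormalized betweenness of each node: 0:0, 1:1/2, 2:59/2, 3:0, 4:0, 5:1/2, 6:0, 7:0, 8:1/2, 9:0.
2 has the largest value, 59/2, making it the main broker — the node through which the most shortest paths run.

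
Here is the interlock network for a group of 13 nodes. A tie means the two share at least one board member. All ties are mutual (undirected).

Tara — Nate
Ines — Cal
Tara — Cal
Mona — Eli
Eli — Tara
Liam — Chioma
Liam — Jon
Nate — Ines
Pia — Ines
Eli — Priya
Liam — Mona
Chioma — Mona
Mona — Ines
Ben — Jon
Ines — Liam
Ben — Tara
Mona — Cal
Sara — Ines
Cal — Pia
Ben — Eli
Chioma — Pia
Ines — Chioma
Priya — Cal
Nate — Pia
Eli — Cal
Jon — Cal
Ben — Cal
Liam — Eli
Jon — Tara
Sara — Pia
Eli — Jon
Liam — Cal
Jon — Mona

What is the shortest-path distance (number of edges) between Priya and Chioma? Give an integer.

One shortest route is Priya – Cal – Liam – Chioma, which uses 3 edges, and at distance 2 from Priya we only reach {Ben, Ines, Jon, Liam, Mona, Pia, Tara}, which does not include Chioma. So d(Priya,Chioma) = 3.

3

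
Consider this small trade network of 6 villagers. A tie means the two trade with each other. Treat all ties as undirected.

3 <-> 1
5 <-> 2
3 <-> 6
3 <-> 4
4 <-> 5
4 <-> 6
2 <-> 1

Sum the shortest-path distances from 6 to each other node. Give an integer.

9

Distances from 6: 1:2, 2:3, 3:1, 4:1, 5:2.
Sum = 2 + 3 + 1 + 1 + 2 = 9.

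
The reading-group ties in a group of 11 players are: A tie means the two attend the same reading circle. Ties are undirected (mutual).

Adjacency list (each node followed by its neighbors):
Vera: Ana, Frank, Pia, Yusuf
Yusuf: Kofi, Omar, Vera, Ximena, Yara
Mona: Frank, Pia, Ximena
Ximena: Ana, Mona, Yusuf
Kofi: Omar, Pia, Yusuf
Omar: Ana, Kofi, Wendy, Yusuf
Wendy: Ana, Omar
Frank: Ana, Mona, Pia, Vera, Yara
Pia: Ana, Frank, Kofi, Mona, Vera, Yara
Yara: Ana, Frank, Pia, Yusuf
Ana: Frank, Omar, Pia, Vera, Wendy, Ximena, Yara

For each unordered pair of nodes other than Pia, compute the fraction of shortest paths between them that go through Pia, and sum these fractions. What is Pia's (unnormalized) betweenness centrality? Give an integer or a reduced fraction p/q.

349/60

Pairs whose geodesics pass through Pia — Yara–Kofi: 1/2; Yara–Vera: 1/4; Yara–Mona: 1/2; Frank–Kofi: 1; Omar–Mona: 2/5; Kofi–Ana: 1/2; Kofi–Vera: 1/2; Kofi–Mona: 1; Wendy–Mona: 1/3; Ana–Mona: 1/3; Vera–Mona: 1/2.
All other pairs contribute 0.
Summing the contributions gives betweenness(Pia) = 349/60.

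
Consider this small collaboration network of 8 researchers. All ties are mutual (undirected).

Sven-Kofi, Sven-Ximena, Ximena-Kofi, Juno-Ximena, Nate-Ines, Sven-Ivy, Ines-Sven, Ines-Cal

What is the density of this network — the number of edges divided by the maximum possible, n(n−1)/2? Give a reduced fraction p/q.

There are 8 edges and 8 nodes, so the maximum possible is C(8,2) = 28.
Density = 8/28 = 2/7.

2/7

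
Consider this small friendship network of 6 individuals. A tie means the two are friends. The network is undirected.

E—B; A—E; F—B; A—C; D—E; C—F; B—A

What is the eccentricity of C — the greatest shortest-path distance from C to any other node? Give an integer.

Distances from C: A:1, B:2, D:3, E:2, F:1.
The largest is 3 (to D), so the eccentricity of C is 3.

3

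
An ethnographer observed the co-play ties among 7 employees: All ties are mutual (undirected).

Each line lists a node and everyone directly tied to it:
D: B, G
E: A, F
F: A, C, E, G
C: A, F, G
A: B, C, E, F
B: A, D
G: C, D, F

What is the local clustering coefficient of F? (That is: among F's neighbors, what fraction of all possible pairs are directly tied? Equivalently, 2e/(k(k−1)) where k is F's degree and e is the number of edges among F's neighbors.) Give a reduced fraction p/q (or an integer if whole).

F's neighbors: A, C, E, and G (k = 4).
Possible neighbor pairs: C(4,2) = 6. Edges among them: A–C, A–E, C–G → e = 3.
Clustering(F) = 3/6 = 1/2.

1/2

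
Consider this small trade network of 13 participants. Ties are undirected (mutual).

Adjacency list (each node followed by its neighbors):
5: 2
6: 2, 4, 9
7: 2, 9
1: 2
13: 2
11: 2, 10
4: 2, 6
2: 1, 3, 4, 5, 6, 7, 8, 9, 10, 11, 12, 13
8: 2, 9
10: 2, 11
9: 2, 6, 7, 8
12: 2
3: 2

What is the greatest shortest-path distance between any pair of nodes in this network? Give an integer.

Eccentricity of each node (its greatest distance to any other): 1:2, 2:1, 3:2, 4:2, 5:2, 6:2, 7:2, 8:2, 9:2, 10:2, 11:2, 12:2, 13:2.
The maximum eccentricity is 2, realized for instance by the pair 1–6 via 1 – 2 – 6. So the diameter is 2.

2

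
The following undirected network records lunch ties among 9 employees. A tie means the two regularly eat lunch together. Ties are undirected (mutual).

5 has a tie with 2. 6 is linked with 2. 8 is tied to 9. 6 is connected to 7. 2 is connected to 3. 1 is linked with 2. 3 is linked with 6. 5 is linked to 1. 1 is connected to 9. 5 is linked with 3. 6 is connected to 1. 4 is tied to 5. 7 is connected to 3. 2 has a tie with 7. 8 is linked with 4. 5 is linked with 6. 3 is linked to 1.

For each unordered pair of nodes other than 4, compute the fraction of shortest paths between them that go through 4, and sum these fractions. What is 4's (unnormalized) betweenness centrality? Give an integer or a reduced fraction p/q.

3

Pairs whose geodesics pass through 4 — 8–6: 1/2; 8–3: 1/2; 8–2: 1/2; 8–5: 1; 8–7: 3/6.
All other pairs contribute 0.
Summing the contributions gives betweenness(4) = 3.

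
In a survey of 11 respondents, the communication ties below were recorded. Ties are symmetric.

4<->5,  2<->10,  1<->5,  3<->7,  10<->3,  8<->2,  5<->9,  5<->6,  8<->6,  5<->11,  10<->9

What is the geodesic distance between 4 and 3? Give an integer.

4

One shortest route is 4 – 5 – 9 – 10 – 3, which uses 4 edges, and at distance 3 from 4 we only reach {8, 10}, which does not include 3. So d(4,3) = 4.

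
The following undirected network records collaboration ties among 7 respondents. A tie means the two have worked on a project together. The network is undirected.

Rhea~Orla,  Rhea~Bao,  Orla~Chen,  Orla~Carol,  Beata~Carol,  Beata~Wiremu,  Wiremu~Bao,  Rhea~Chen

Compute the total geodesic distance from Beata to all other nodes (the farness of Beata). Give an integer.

Distances from Beata: Bao:2, Carol:1, Chen:3, Orla:2, Rhea:3, Wiremu:1.
Sum = 2 + 1 + 3 + 2 + 3 + 1 = 12.

12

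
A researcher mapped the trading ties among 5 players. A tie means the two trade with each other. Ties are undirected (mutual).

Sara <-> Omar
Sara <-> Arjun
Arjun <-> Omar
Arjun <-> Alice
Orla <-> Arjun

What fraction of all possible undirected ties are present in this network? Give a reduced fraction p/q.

There are 5 edges and 5 nodes, so the maximum possible is C(5,2) = 10.
Density = 5/10 = 1/2.

1/2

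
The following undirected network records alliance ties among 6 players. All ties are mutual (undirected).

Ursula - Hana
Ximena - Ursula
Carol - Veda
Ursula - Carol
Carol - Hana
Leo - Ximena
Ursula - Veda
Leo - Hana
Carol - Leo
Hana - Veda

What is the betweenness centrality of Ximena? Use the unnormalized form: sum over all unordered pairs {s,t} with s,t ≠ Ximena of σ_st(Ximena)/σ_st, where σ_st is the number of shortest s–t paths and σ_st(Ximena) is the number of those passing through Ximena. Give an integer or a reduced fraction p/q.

Pairs whose geodesics pass through Ximena — Leo–Ursula: 1/3.
All other pairs contribute 0.
Summing the contributions gives betweenness(Ximena) = 1/3.

1/3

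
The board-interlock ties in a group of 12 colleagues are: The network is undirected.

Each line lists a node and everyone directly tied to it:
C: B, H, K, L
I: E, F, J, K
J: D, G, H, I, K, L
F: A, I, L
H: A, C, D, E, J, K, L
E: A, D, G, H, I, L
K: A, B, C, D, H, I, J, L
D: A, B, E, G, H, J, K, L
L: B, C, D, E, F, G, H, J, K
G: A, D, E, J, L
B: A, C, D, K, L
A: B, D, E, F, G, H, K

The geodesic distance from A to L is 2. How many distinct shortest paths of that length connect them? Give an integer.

7

The shortest distance is 2. The length-2 paths are: A–D–L; A–G–L; A–E–L; A–K–L; A–B–L; A–F–L (and 1 more).
That gives 7 distinct shortest paths.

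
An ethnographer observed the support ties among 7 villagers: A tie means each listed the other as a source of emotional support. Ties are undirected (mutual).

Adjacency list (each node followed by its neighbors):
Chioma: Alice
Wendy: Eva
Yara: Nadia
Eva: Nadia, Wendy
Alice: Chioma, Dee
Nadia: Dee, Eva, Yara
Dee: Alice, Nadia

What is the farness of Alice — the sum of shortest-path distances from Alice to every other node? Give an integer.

14

Distances from Alice: Chioma:1, Dee:1, Eva:3, Nadia:2, Wendy:4, Yara:3.
Sum = 1 + 1 + 3 + 2 + 4 + 3 = 14.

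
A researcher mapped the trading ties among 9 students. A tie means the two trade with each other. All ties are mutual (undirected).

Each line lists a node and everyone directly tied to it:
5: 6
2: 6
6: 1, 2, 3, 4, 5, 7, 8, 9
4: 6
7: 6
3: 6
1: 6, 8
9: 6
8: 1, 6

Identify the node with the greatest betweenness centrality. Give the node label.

Unnormalized betweenness of each node: 1:0, 2:0, 3:0, 4:0, 5:0, 6:27, 7:0, 8:0, 9:0.
6 has the largest value, 27, making it the main broker — the node through which the most shortest paths run.

6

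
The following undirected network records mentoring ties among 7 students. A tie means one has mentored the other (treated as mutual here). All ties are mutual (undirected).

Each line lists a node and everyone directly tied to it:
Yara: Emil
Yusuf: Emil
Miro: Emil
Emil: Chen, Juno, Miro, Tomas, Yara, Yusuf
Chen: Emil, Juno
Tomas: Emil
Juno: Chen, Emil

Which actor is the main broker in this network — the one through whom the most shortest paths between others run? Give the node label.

Emil

Unnormalized betweenness of each node: Chen:0, Emil:14, Juno:0, Miro:0, Tomas:0, Yara:0, Yusuf:0.
Emil has the largest value, 14, making it the main broker — the node through which the most shortest paths run.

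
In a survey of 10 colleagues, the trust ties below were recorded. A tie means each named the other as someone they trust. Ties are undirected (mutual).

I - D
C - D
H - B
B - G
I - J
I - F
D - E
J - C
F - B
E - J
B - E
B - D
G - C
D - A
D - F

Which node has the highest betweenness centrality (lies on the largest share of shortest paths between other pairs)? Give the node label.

D

Unnormalized betweenness of each node: A:0, B:12, C:19/6, D:27/2, E:8/3, F:5/4, G:1, H:0, I:5/3, J:7/4.
D has the largest value, 27/2, making it the main broker — the node through which the most shortest paths run.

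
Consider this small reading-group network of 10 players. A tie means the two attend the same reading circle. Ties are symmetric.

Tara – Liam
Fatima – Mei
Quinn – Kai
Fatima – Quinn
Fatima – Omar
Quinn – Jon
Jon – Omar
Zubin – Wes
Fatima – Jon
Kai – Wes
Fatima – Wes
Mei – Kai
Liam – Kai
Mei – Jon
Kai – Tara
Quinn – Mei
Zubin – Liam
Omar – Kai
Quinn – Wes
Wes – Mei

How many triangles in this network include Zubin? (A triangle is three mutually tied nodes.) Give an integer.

Zubin's neighbors are Liam and Wes, but none of them are tied to each other, so no triangle contains Zubin.

0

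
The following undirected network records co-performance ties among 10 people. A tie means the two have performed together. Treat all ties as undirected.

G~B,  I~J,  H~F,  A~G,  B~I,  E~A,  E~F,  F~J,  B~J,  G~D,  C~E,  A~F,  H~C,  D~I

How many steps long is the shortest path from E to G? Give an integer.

2

One shortest route is E – A – G, which uses 2 edges, and E and G are not directly tied, so nothing shorter exists. So d(E,G) = 2.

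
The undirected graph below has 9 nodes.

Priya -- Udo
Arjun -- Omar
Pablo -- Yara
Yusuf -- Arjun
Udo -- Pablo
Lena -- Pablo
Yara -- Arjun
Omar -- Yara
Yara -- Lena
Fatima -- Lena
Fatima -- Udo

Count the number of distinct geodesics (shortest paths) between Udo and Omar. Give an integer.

1

The shortest distance is 3, and the only length-3 path is Udo–Pablo–Yara–Omar. So there is exactly 1 shortest path.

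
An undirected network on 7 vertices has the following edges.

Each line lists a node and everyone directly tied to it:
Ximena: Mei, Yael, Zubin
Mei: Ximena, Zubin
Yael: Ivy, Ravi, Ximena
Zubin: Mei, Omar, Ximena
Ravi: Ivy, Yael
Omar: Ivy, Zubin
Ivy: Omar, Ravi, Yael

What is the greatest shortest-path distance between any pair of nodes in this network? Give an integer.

Eccentricity of each node (its greatest distance to any other): Ivy:3, Mei:3, Omar:2, Ravi:3, Ximena:2, Yael:2, Zubin:3.
The maximum eccentricity is 3, realized for instance by the pair Mei–Ravi via Mei – Ximena – Yael – Ravi. So the diameter is 3.

3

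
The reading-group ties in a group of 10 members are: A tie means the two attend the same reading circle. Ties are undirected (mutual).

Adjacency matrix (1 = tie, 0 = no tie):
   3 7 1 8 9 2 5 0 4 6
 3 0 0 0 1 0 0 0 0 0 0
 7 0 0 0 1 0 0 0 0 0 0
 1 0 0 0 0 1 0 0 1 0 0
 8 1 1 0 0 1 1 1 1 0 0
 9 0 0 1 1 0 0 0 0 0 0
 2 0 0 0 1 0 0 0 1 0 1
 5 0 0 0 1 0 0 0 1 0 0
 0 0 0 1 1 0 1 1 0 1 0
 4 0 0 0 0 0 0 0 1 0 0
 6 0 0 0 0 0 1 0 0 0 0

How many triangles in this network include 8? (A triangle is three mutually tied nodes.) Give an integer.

8's neighbors: 0, 2, 3, 5, 7, and 9.
Neighbor pairs that are themselves tied: 8–0–2; 8–0–5. Each forms one triangle with 8, for 2 in total.

2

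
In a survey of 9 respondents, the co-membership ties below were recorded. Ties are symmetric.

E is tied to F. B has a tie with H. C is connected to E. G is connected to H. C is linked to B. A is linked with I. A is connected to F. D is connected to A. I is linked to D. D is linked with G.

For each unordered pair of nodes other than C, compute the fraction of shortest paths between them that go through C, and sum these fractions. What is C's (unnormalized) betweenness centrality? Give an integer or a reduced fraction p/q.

9/2

Pairs whose geodesics pass through C — B–A: 1/2; B–F: 1; B–E: 1; H–F: 1/2; H–E: 1; G–E: 1/2.
All other pairs contribute 0.
Summing the contributions gives betweenness(C) = 9/2.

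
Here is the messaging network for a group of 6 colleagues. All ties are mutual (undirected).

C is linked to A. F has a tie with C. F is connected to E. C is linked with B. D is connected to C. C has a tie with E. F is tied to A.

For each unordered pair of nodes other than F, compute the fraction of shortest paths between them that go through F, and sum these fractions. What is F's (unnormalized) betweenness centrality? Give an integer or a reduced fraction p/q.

1/2

Pairs whose geodesics pass through F — E–A: 1/2.
All other pairs contribute 0.
Summing the contributions gives betweenness(F) = 1/2.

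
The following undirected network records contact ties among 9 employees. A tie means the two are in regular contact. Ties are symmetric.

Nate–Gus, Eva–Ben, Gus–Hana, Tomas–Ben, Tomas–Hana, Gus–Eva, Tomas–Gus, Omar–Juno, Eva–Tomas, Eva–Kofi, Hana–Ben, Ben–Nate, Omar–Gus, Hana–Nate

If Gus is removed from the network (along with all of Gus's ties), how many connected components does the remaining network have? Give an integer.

Without Gus, the remaining ties split the others into: {Ben, Eva, Hana, Kofi, Nate, Tomas}; {Juno, Omar}.
That's 2 separate components.

2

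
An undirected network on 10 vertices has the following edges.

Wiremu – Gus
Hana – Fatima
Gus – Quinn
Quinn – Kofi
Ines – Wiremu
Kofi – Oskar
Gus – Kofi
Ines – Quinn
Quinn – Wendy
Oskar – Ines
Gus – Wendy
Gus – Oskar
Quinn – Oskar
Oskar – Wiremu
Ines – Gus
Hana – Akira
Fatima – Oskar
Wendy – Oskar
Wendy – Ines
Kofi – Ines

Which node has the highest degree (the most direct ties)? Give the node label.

Oskar

Degrees — Akira:1, Fatima:2, Gus:6, Hana:2, Ines:6, Kofi:4, Oskar:7, Quinn:5, Wendy:4, Wiremu:3.
The maximum is 7, attained only by Oskar.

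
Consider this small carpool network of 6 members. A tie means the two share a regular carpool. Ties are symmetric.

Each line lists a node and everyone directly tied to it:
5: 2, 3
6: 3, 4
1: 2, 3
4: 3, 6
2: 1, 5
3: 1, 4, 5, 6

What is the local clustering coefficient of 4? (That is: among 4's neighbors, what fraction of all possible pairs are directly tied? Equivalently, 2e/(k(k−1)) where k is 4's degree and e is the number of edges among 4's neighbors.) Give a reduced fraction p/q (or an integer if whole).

4's neighbors: 3 and 6 (k = 2).
Possible neighbor pairs: C(2,2) = 1. Edges among them: 3–6 → e = 1.
Clustering(4) = 1/1.

1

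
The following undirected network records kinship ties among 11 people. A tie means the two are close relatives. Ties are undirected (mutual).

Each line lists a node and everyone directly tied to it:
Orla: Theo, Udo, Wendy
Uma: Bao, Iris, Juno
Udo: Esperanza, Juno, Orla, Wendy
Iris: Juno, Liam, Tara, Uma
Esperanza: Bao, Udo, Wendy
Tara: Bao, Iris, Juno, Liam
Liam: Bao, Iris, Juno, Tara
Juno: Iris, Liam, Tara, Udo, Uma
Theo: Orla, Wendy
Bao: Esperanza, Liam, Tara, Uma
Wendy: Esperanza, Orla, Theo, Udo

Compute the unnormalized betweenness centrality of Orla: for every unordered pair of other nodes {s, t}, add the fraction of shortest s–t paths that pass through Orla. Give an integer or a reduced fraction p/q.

Pairs whose geodesics pass through Orla — Juno–Theo: 1/2; Liam–Theo: 1/3; Uma–Theo: 1/3; Iris–Theo: 1/2; Tara–Theo: 1/3; Theo–Udo: 1/2.
All other pairs contribute 0.
Summing the contributions gives betweenness(Orla) = 5/2.

5/2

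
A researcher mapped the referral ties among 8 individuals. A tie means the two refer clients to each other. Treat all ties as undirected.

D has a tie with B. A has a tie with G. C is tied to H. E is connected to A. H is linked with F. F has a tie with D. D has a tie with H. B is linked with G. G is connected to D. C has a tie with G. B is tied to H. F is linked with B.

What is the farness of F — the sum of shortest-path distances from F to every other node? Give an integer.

Distances from F: A:3, B:1, C:2, D:1, E:4, G:2, H:1.
Sum = 3 + 1 + 2 + 1 + 4 + 2 + 1 = 14.

14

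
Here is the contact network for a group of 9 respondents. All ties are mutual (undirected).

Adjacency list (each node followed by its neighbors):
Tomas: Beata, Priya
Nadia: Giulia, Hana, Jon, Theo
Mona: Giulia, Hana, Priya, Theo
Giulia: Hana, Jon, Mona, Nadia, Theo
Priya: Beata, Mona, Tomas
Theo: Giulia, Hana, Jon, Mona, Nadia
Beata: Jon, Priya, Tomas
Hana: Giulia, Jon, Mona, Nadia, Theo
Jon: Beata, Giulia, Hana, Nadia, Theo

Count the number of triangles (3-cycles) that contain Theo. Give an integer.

Theo's neighbors: Giulia, Hana, Jon, Mona, and Nadia.
Neighbor pairs that are themselves tied: Theo–Giulia–Hana; Theo–Giulia–Jon; Theo–Giulia–Mona; Theo–Giulia–Nadia; Theo–Hana–Jon; Theo–Hana–Mona; Theo–Hana–Nadia; Theo–Jon–Nadia. Each forms one triangle with Theo, for 8 in total.

8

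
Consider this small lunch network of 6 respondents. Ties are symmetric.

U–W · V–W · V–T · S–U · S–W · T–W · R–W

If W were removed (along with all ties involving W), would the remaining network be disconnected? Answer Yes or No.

Removing W leaves {R} with no path to {T and V}, so the network splits into 3 components. W is a cut vertex.

Yes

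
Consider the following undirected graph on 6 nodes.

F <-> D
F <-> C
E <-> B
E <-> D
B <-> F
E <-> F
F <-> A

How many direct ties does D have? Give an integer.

D is directly tied to E and F. That is 2 neighbors, so the degree of D is 2.

2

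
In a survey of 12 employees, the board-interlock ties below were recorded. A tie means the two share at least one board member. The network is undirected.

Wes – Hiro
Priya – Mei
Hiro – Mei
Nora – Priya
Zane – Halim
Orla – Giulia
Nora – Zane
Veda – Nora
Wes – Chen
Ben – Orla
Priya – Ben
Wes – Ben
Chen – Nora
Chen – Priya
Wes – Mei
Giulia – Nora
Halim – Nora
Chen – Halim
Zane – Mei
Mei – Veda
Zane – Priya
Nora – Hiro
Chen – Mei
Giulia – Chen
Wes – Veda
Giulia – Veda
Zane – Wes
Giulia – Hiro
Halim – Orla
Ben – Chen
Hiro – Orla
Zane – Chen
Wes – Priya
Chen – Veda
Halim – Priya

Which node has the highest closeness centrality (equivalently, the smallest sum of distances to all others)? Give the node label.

Farness (sum of distances to all others) for each node — Ben:18, Chen:13, Giulia:17, Halim:17, Hiro:17, Mei:16, Nora:15, Orla:18, Priya:15, Veda:17, Wes:15, Zane:16.
The smallest farness is 13, for Chen, so Chen has the highest closeness.

Chen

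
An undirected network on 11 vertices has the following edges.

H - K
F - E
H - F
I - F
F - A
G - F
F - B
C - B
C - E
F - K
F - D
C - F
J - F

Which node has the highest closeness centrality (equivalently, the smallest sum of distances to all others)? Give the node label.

F

Farness (sum of distances to all others) for each node — A:19, B:18, C:17, D:19, E:18, F:10, G:19, H:18, I:19, J:19, K:18.
The smallest farness is 10, for F, so F has the highest closeness.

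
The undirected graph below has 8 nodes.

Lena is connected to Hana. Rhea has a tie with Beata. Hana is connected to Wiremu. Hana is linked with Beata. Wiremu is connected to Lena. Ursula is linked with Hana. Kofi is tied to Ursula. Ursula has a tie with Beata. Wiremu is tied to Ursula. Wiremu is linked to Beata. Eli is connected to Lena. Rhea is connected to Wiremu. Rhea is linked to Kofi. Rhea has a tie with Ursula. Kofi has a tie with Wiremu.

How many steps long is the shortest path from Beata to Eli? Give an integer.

3

One shortest route is Beata – Hana – Lena – Eli, which uses 3 edges, and at distance 2 from Beata we only reach {Kofi, Lena}, which does not include Eli. So d(Beata,Eli) = 3.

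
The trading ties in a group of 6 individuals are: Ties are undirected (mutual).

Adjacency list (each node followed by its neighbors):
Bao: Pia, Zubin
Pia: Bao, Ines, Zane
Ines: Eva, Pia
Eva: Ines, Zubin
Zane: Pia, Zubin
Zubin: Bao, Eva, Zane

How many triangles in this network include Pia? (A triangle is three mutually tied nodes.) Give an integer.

0

Pia's neighbors are Bao, Ines, and Zane, but none of them are tied to each other, so no triangle contains Pia.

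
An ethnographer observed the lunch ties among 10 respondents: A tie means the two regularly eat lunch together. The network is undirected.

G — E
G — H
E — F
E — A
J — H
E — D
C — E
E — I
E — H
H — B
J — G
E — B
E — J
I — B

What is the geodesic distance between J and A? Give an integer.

One shortest route is J – E – A, which uses 2 edges, and J and A are not directly tied, so nothing shorter exists. So d(J,A) = 2.

2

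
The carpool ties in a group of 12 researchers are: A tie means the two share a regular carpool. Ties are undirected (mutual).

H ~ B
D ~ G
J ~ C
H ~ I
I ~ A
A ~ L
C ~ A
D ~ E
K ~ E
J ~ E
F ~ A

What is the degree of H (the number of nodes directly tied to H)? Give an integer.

2

H is directly tied to B and I. That is 2 neighbors, so the degree of H is 2.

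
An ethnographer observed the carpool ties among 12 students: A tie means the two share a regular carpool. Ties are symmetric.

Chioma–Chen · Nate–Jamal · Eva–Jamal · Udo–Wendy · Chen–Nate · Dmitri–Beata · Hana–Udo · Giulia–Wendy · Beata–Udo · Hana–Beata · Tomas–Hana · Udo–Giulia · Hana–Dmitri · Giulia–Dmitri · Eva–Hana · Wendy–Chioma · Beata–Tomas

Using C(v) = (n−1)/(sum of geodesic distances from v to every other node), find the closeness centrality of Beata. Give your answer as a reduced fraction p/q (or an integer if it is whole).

11/24

Distances from Beata: Chen:4, Chioma:3, Dmitri:1, Eva:2, Giulia:2, Hana:1, Jamal:3, Nate:4, Tomas:1, Udo:1, Wendy:2. Sum = 24.
n = 12, so closeness = 11/24.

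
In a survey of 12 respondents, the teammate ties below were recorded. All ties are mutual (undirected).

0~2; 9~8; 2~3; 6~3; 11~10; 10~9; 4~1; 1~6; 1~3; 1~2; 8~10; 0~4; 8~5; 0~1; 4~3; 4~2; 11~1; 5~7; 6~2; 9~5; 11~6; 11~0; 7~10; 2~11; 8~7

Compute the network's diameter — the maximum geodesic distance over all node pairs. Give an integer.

Eccentricity of each node (its greatest distance to any other): 0:4, 1:4, 2:4, 3:5, 4:5, 5:5, 6:4, 7:4, 8:4, 9:4, 10:3, 11:3.
The maximum eccentricity is 5, realized for instance by the pair 4–5 via 4 – 1 – 11 – 10 – 9 – 5. So the diameter is 5.

5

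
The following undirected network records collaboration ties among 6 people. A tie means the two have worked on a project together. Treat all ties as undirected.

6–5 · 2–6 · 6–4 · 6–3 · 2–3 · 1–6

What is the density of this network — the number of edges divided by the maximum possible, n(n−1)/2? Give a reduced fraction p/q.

There are 6 edges and 6 nodes, so the maximum possible is C(6,2) = 15.
Density = 6/15 = 2/5.

2/5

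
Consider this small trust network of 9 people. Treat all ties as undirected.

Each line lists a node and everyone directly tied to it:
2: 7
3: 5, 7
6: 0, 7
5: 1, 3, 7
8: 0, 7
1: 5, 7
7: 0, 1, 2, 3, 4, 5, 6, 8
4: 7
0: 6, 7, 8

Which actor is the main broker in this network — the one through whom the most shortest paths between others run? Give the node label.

7

Unnormalized betweenness of each node: 0:1/2, 1:0, 2:0, 3:0, 4:0, 5:1/2, 6:0, 7:23, 8:0.
7 has the largest value, 23, making it the main broker — the node through which the most shortest paths run.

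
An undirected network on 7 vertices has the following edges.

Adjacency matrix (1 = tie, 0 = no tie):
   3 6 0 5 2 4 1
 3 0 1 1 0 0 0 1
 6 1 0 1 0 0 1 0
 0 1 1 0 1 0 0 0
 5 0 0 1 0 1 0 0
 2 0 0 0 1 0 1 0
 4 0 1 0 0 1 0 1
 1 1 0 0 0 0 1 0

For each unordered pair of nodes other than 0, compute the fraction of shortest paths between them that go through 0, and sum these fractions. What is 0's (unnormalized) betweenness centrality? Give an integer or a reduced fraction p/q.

17/6

Pairs whose geodesics pass through 0 — 3–5: 1; 3–2: 1/3; 6–5: 1; 5–1: 1/2.
All other pairs contribute 0.
Summing the contributions gives betweenness(0) = 17/6.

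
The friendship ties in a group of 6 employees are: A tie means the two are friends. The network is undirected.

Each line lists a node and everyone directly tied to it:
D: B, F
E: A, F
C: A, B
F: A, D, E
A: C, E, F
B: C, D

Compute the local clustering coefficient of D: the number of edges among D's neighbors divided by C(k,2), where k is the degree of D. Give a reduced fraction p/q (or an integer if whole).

0

D's neighbors: B and F (k = 2).
Possible neighbor pairs: C(2,2) = 1. Edges among them: none → e = 0.
Clustering(D) = 0/1.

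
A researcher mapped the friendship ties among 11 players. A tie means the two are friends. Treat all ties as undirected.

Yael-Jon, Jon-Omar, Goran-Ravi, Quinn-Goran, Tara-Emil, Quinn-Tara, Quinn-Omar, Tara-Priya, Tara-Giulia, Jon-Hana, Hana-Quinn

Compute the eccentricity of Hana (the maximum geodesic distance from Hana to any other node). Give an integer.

Distances from Hana: Emil:3, Giulia:3, Goran:2, Jon:1, Omar:2, Priya:3, Quinn:1, Ravi:3, Tara:2, Yael:2.
The largest is 3 (to Giulia, Priya, Emil, and Ravi), so the eccentricity of Hana is 3.

3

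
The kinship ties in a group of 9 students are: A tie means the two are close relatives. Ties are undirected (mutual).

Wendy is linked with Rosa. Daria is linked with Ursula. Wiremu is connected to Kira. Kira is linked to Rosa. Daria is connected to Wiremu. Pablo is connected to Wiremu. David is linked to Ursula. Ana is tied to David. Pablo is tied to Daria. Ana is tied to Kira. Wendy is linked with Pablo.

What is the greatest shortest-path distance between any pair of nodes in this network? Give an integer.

Eccentricity of each node (its greatest distance to any other): Ana:3, Daria:3, David:4, Kira:3, Pablo:3, Rosa:4, Ursula:4, Wendy:4, Wiremu:3.
The maximum eccentricity is 4, realized for instance by the pair Ursula–Rosa via Ursula – Daria – Wiremu – Kira – Rosa. So the diameter is 4.

4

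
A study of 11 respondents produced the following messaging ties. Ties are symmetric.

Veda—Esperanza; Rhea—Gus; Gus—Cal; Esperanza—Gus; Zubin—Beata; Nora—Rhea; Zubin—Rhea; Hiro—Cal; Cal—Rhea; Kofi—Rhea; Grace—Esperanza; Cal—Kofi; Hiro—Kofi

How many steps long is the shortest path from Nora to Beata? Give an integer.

One shortest route is Nora – Rhea – Zubin – Beata, which uses 3 edges, and at distance 2 from Nora we only reach {Cal, Gus, Kofi, Zubin}, which does not include Beata. So d(Nora,Beata) = 3.

3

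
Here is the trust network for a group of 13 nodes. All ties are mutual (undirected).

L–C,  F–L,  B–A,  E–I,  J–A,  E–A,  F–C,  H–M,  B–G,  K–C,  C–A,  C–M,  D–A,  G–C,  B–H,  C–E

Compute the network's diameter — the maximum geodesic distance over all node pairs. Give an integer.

4

Eccentricity of each node (its greatest distance to any other): A:2, B:3, C:2, D:3, E:3, F:3, G:3, H:4, I:4, J:3, K:3, L:3, M:3.
The maximum eccentricity is 4, realized for instance by the pair I–H via I – E – C – M – H. So the diameter is 4.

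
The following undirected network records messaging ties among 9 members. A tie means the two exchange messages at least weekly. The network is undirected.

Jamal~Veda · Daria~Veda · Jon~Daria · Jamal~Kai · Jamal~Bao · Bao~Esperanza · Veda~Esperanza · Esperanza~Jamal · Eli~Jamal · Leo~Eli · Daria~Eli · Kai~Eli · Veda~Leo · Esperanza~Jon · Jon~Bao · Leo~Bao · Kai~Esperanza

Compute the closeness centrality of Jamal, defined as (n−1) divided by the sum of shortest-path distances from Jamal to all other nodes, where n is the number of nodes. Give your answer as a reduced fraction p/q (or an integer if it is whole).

Distances from Jamal: Bao:1, Daria:2, Eli:1, Esperanza:1, Jon:2, Kai:1, Leo:2, Veda:1. Sum = 11.
n = 9, so closeness = 8/11.

8/11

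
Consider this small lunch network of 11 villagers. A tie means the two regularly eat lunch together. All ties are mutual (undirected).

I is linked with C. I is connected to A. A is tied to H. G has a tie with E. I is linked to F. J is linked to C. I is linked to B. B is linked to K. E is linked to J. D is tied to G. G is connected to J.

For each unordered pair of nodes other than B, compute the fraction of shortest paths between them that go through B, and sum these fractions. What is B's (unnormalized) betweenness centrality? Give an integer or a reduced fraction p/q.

Pairs whose geodesics pass through B — F–K: 1; G–K: 1; E–K: 1; H–K: 1; A–K: 1; J–K: 1; K–I: 1; K–D: 1; K–C: 1.
All other pairs contribute 0.
Summing the contributions gives betweenness(B) = 9.

9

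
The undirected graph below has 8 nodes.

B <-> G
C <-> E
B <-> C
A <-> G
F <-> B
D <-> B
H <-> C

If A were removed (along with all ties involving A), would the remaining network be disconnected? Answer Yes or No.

Even without A, every remaining node can still reach every other (the residual graph is connected), so A is not a cut vertex.

No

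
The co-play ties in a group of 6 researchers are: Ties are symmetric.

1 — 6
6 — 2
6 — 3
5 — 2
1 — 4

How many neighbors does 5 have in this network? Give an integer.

1

5 is directly tied to 2. That is 1 neighbor, so the degree of 5 is 1.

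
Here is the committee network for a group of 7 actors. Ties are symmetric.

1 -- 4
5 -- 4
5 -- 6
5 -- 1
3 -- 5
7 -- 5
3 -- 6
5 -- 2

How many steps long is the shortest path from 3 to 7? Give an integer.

2

One shortest route is 3 – 5 – 7, which uses 2 edges, and 3 and 7 are not directly tied, so nothing shorter exists. So d(3,7) = 2.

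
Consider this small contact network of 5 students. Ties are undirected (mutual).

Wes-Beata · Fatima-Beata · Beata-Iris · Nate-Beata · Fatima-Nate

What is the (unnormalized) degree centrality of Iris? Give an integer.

Iris is directly tied to Beata. That is 1 neighbor, so the degree of Iris is 1.

1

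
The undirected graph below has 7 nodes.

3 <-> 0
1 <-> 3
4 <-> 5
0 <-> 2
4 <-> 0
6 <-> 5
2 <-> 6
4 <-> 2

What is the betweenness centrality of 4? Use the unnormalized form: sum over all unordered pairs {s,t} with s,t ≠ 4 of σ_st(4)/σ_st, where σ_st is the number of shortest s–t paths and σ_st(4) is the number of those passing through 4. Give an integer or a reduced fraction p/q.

Pairs whose geodesics pass through 4 — 3–5: 1; 1–5: 1; 2–5: 1/2; 5–0: 1.
All other pairs contribute 0.
Summing the contributions gives betweenness(4) = 7/2.

7/2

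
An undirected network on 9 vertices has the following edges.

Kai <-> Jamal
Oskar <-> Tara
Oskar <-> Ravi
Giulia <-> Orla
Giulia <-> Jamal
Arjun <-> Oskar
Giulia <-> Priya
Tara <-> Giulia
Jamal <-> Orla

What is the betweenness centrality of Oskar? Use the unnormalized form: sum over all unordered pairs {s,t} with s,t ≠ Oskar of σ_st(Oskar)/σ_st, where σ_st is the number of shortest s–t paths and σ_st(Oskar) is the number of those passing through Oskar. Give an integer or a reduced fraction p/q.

13

Pairs whose geodesics pass through Oskar — Giulia–Arjun: 1; Giulia–Ravi: 1; Arjun–Orla: 1; Arjun–Ravi: 1; Arjun–Tara: 1; Arjun–Jamal: 1; Arjun–Kai: 1; Arjun–Priya: 1; Orla–Ravi: 1; Ravi–Tara: 1; Ravi–Jamal: 1; Ravi–Kai: 1; Ravi–Priya: 1.
All other pairs contribute 0.
Summing the contributions gives betweenness(Oskar) = 13.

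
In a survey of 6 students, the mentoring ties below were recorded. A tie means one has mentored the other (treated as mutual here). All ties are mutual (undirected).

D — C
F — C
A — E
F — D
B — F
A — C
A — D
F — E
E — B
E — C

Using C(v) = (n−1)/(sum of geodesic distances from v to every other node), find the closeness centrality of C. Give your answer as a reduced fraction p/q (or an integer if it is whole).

Distances from C: A:1, B:2, D:1, E:1, F:1. Sum = 6.
n = 6, so closeness = 5/6.

5/6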